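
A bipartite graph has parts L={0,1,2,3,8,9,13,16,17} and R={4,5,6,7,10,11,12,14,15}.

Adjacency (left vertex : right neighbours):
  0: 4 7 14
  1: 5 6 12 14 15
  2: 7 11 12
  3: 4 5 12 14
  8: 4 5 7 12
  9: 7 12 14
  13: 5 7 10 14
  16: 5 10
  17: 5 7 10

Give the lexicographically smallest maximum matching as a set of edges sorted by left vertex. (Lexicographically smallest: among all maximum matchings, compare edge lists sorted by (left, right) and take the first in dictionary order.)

Lex-smallest maximum matching: {(0,4), (1,6), (2,11), (3,5), (8,7), (9,12), (13,14), (16,10)}

|M| = 8 (so the lex-smallest maximum matching has 8 edges)
process left vertices in ascending order; for each, take the smallest-labelled available neighbour that still permits 8 edges overall, or leave it unmatched if none does
lex-smallest matching: {0-4, 1-6, 2-11, 3-5, 8-7, 9-12, 13-14, 16-10}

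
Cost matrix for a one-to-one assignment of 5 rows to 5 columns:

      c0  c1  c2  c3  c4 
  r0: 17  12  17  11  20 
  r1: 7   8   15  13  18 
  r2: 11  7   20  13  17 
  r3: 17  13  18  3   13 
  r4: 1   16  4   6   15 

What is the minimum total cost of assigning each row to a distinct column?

optimal assignment: row0→col4 (cost 20), row1→col0 (cost 7), row2→col1 (cost 7), row3→col3 (cost 3), row4→col2 (cost 4)
total = 20 + 7 + 7 + 3 + 4 = 41

Minimum assignment cost: 41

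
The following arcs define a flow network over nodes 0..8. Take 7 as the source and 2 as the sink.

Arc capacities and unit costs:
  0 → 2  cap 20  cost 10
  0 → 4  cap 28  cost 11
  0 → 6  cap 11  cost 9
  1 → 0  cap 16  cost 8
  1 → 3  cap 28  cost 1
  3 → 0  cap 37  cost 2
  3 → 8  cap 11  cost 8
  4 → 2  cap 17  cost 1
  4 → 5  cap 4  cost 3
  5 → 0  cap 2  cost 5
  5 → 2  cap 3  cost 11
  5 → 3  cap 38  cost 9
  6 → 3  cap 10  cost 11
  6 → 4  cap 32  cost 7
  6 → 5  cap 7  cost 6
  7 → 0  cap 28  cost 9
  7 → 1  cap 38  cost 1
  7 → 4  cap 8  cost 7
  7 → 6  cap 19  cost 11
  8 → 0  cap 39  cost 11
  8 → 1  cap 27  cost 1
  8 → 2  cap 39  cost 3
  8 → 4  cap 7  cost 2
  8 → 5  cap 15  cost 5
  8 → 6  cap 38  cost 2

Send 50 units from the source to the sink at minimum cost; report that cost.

shortest-cost path #1: 7→4→2 push 8 @ unit cost 8 (adds 64)
shortest-cost path #2: 7→1→3→8→2 push 11 @ unit cost 13 (adds 143)
shortest-cost path #3: 7→1→3→0→2 push 17 @ unit cost 14 (adds 238)
shortest-cost path #4: 7→0→2 push 3 @ unit cost 19 (adds 57)
shortest-cost path #5: 7→6→4→2 push 9 @ unit cost 19 (adds 171)
shortest-cost path #6: 7→6→5→2 push 2 @ unit cost 28 (adds 56)
total cost = 729

Minimum cost for 50 units: 729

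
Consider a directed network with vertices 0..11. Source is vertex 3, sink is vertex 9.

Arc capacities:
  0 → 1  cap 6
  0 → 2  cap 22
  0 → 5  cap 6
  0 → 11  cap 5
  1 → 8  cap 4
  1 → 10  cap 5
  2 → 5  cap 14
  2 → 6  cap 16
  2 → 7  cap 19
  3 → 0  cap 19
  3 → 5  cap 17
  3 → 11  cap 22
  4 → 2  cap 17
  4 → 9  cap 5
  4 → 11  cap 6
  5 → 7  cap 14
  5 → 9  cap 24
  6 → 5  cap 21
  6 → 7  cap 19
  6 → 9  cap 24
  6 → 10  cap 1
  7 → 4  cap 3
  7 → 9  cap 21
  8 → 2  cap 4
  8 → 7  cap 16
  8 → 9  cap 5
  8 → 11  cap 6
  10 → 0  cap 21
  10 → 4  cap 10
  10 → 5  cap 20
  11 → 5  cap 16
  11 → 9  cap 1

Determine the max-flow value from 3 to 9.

augment #1: 3→5→9 bottleneck 17, total now 17
augment #2: 3→11→9 bottleneck 1, total now 18
augment #3: 3→0→5→9 bottleneck 6, total now 24
augment #4: 3→11→5→9 bottleneck 1, total now 25
augment #5: 3→0→1→8→9 bottleneck 4, total now 29
augment #6: 3→0→2→6→9 bottleneck 9, total now 38
augment #7: 3→11→5→7→9 bottleneck 14, total now 52
augment #8: 3→11→5→0→2→6→9 bottleneck 1, total now 53

Maximum flow value: 53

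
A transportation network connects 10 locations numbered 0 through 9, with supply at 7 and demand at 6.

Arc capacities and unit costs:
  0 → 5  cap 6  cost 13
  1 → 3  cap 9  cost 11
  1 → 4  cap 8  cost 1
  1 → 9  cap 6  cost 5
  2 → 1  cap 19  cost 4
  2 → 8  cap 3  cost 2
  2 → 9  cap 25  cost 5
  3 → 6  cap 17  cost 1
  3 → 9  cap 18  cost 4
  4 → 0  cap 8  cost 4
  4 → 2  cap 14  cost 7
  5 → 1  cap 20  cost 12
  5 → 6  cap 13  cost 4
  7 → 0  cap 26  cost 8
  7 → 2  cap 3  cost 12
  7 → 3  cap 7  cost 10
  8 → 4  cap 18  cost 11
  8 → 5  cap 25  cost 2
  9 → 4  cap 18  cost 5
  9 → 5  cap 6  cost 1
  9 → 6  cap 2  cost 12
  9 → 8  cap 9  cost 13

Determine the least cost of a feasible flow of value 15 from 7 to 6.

Minimum cost for 15 units: 262

shortest-cost path #1: 7→3→6 push 7 @ unit cost 11 (adds 77)
shortest-cost path #2: 7→2→8→5→6 push 3 @ unit cost 20 (adds 60)
shortest-cost path #3: 7→0→5→6 push 5 @ unit cost 25 (adds 125)
total cost = 262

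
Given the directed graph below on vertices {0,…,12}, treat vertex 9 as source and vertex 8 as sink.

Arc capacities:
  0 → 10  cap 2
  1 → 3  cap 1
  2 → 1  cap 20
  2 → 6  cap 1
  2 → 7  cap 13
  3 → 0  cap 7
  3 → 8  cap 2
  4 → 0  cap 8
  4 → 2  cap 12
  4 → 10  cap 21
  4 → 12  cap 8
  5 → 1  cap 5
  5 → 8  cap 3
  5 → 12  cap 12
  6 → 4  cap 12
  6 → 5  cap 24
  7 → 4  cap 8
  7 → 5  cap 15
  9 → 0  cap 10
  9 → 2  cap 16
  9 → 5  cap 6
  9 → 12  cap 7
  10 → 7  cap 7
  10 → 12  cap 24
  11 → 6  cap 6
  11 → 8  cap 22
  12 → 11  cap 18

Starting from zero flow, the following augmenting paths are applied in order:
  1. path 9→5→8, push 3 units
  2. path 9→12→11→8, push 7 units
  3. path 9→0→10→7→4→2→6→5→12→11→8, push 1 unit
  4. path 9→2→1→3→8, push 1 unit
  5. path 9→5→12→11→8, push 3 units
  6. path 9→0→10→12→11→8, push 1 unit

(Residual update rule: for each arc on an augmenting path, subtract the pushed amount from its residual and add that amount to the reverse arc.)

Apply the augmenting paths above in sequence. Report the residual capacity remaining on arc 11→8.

Residual capacity of (11,8): 10

after path 1 (9→5→8, push 3): res(11,8)=22
after path 2 (9→12→11→8, push 7): res(11,8)=15
after path 3 (9→0→10→7→4→2→6→5→12→11→8, push 1): res(11,8)=14
after path 4 (9→2→1→3→8, push 1): res(11,8)=14
after path 5 (9→5→12→11→8, push 3): res(11,8)=11
after path 6 (9→0→10→12→11→8, push 1): res(11,8)=10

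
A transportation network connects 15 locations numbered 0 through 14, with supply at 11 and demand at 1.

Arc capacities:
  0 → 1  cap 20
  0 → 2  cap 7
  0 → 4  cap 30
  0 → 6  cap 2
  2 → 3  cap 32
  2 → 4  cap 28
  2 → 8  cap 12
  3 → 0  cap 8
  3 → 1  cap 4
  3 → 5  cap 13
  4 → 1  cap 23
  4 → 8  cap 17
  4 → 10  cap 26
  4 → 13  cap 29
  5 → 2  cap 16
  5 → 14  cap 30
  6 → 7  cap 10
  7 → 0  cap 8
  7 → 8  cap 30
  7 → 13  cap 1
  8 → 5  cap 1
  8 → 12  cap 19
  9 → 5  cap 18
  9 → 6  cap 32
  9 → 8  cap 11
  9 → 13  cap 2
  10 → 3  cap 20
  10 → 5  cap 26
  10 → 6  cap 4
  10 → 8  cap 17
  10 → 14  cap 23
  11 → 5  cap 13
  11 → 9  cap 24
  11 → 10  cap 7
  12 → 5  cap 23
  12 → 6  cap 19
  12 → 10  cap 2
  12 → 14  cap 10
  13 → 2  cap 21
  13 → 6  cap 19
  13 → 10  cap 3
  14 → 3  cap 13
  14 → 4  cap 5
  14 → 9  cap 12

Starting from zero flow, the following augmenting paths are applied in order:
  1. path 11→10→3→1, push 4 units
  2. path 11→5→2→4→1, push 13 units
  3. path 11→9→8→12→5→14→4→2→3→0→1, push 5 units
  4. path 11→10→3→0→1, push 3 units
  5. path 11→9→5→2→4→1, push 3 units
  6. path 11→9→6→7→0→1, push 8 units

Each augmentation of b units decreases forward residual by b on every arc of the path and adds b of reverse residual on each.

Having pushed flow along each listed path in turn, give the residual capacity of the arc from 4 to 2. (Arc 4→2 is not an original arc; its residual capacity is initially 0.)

Residual capacity of (4,2): 11

after path 1 (11→10→3→1, push 4): res(4,2)=0
after path 2 (11→5→2→4→1, push 13): res(4,2)=13
after path 3 (11→9→8→12→5→14→4→2→3→0→1, push 5): res(4,2)=8
after path 4 (11→10→3→0→1, push 3): res(4,2)=8
after path 5 (11→9→5→2→4→1, push 3): res(4,2)=11
after path 6 (11→9→6→7→0→1, push 8): res(4,2)=11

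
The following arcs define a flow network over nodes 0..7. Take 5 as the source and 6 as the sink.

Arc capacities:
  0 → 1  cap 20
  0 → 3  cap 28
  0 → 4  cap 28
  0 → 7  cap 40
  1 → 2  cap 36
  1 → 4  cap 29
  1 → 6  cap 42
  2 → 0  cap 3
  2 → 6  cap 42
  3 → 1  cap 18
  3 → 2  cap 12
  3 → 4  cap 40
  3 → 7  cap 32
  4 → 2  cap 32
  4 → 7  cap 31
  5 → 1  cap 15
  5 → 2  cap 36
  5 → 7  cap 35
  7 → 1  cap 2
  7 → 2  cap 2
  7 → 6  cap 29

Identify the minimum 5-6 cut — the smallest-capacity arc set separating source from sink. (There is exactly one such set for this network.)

Min-cut arcs: {(5,1), (5,2), (7,1), (7,2), (7,6)} (total capacity 84)

augment #1: 5→1→6 push 15
augment #2: 5→2→6 push 36
augment #3: 5→7→6 push 29
augment #4: 5→7→1→6 push 2
augment #5: 5→7→2→6 push 2
max flow = 84; residual-reachable set from 5 gives S-side
cut edges (S→T): {(5,1), (5,2), (7,1), (7,2), (7,6)} total cap 84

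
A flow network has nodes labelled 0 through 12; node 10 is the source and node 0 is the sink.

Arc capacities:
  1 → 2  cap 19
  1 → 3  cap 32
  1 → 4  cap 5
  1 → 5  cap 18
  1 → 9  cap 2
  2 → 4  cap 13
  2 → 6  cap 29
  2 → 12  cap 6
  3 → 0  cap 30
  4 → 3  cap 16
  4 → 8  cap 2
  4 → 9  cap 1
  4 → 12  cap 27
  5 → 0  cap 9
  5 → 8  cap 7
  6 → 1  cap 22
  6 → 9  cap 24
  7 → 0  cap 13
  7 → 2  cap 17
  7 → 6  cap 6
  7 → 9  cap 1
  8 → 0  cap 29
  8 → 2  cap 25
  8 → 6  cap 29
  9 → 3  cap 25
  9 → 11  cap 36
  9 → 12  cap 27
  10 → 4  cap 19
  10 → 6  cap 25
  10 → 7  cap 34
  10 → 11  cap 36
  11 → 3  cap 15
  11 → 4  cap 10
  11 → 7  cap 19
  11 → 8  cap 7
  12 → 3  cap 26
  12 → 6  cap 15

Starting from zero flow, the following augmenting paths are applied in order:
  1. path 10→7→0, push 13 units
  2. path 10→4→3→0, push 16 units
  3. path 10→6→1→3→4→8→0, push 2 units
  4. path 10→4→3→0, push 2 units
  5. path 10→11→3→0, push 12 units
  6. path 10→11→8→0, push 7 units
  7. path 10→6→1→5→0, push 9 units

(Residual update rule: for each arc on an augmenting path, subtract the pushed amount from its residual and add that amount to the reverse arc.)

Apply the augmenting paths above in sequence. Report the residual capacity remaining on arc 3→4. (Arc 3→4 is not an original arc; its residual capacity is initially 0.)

Residual capacity of (3,4): 16

after path 1 (10→7→0, push 13): res(3,4)=0
after path 2 (10→4→3→0, push 16): res(3,4)=16
after path 3 (10→6→1→3→4→8→0, push 2): res(3,4)=14
after path 4 (10→4→3→0, push 2): res(3,4)=16
after path 5 (10→11→3→0, push 12): res(3,4)=16
after path 6 (10→11→8→0, push 7): res(3,4)=16
after path 7 (10→6→1→5→0, push 9): res(3,4)=16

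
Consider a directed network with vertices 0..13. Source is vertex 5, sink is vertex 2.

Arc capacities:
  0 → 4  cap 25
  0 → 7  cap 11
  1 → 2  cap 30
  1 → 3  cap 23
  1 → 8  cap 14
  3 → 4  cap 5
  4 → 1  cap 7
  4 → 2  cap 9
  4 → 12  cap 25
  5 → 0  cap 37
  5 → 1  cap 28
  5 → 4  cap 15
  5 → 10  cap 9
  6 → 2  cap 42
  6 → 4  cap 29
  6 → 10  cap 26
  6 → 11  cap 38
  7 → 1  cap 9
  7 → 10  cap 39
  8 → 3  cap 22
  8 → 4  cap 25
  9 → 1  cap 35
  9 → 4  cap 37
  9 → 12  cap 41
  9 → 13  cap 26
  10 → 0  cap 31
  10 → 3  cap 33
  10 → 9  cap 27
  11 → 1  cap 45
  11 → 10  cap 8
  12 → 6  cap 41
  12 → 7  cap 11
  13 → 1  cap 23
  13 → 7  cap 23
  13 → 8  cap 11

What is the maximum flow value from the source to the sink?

augment #1: 5→1→2 bottleneck 28, total now 28
augment #2: 5→4→2 bottleneck 9, total now 37
augment #3: 5→4→1→2 bottleneck 2, total now 39
augment #4: 5→4→12→6→2 bottleneck 4, total now 43
augment #5: 5→0→4→12→6→2 bottleneck 21, total now 64
augment #6: 5→10→9→12→6→2 bottleneck 9, total now 73
augment #7: 5→0→7→10→9→12→6→2 bottleneck 7, total now 80

Maximum flow value: 80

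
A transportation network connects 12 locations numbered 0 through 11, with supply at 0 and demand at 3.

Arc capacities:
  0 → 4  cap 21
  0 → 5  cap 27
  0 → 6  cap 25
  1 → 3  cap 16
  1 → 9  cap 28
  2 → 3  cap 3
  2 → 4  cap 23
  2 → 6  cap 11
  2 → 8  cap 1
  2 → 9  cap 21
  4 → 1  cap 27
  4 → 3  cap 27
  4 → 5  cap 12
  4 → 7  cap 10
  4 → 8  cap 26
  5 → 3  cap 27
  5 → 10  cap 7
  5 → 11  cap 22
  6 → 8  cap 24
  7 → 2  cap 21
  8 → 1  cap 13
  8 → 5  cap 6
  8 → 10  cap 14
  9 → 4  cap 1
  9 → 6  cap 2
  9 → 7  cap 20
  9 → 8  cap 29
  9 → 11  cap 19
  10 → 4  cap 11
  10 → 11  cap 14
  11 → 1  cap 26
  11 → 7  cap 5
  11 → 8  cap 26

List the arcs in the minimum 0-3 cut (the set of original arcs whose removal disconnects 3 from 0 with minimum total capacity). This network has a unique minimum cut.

Min-cut arcs: {(0,4), (0,5), (6,8)} (total capacity 72)

augment #1: 0→4→3 push 21
augment #2: 0→5→3 push 27
augment #3: 0→6→8→1→3 push 13
augment #4: 0→6→8→10→4→3 push 6
augment #5: 0→6→8→5→11→1→3 push 3
augment #6: 0→6→8→5→11→7→2→3 push 2
max flow = 72; residual-reachable set from 0 gives S-side
cut edges (S→T): {(0,4), (0,5), (6,8)} total cap 72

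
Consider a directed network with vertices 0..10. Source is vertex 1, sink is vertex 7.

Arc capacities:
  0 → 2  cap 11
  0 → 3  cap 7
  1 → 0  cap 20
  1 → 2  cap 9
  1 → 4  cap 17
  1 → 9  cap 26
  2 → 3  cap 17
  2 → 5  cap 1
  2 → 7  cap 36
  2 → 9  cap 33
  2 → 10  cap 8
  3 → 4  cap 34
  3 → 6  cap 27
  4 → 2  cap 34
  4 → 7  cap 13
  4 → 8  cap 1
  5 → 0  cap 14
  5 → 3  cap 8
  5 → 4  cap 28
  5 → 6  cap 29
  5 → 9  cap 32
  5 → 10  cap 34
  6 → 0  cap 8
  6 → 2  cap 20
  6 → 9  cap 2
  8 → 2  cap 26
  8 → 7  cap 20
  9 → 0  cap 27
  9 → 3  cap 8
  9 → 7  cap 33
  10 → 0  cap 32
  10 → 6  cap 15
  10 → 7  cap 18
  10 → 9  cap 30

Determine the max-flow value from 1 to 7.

augment #1: 1→2→7 bottleneck 9, total now 9
augment #2: 1→4→7 bottleneck 13, total now 22
augment #3: 1→9→7 bottleneck 26, total now 48
augment #4: 1→0→2→7 bottleneck 11, total now 59
augment #5: 1→4→2→7 bottleneck 4, total now 63
augment #6: 1→0→3→4→2→7 bottleneck 7, total now 70

Maximum flow value: 70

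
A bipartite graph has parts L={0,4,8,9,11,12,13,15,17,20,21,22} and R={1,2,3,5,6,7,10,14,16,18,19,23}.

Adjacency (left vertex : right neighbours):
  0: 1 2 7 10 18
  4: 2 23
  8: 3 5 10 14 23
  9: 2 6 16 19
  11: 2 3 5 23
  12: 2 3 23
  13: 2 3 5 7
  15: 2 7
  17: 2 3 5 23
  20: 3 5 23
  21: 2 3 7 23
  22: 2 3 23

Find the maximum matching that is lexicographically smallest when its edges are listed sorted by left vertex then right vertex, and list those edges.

|M| = 8 (so the lex-smallest maximum matching has 8 edges)
process left vertices in ascending order; for each, take the smallest-labelled available neighbour that still permits 8 edges overall, or leave it unmatched if none does
lex-smallest matching: {0-1, 4-2, 8-10, 9-6, 11-3, 12-23, 13-5, 15-7}

Lex-smallest maximum matching: {(0,1), (4,2), (8,10), (9,6), (11,3), (12,23), (13,5), (15,7)}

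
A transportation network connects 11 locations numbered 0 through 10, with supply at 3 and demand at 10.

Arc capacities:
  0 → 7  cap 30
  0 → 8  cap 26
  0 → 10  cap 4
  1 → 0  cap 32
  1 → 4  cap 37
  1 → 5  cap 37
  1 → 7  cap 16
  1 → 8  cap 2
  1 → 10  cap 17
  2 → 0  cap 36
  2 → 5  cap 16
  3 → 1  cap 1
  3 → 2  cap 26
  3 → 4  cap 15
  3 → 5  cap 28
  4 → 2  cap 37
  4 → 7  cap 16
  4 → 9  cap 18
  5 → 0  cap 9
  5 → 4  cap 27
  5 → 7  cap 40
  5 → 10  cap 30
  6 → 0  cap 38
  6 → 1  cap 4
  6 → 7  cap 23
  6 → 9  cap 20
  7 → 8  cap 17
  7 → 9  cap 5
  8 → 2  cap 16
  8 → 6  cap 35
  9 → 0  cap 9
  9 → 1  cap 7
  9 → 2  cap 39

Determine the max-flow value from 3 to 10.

Maximum flow value: 46

augment #1: 3→1→10 bottleneck 1, total now 1
augment #2: 3→5→10 bottleneck 28, total now 29
augment #3: 3→2→0→10 bottleneck 4, total now 33
augment #4: 3→2→5→10 bottleneck 2, total now 35
augment #5: 3→4→9→1→10 bottleneck 7, total now 42
augment #6: 3→2→0→8→6→1→10 bottleneck 4, total now 46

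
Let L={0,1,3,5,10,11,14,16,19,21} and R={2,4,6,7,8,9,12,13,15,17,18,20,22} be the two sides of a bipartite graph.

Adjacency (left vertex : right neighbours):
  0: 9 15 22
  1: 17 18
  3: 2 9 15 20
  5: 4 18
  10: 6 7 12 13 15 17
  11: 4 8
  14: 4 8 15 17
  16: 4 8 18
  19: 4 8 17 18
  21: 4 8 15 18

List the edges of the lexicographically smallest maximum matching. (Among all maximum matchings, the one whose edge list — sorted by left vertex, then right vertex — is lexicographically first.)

Lex-smallest maximum matching: {(0,9), (1,17), (3,2), (5,4), (10,6), (11,8), (14,15), (16,18)}

|M| = 8 (so the lex-smallest maximum matching has 8 edges)
process left vertices in ascending order; for each, take the smallest-labelled available neighbour that still permits 8 edges overall, or leave it unmatched if none does
lex-smallest matching: {0-9, 1-17, 3-2, 5-4, 10-6, 11-8, 14-15, 16-18}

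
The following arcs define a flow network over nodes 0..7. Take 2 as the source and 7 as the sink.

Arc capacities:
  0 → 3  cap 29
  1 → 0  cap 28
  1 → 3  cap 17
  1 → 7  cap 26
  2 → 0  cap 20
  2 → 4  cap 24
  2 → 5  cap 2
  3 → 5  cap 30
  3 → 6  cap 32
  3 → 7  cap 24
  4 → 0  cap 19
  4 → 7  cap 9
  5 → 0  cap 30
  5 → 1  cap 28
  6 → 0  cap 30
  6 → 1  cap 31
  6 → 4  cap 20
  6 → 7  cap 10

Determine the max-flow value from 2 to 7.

Maximum flow value: 40

augment #1: 2→4→7 bottleneck 9, total now 9
augment #2: 2→0→3→7 bottleneck 20, total now 29
augment #3: 2→5→1→7 bottleneck 2, total now 31
augment #4: 2→4→0→3→7 bottleneck 4, total now 35
augment #5: 2→4→0→3→6→7 bottleneck 5, total now 40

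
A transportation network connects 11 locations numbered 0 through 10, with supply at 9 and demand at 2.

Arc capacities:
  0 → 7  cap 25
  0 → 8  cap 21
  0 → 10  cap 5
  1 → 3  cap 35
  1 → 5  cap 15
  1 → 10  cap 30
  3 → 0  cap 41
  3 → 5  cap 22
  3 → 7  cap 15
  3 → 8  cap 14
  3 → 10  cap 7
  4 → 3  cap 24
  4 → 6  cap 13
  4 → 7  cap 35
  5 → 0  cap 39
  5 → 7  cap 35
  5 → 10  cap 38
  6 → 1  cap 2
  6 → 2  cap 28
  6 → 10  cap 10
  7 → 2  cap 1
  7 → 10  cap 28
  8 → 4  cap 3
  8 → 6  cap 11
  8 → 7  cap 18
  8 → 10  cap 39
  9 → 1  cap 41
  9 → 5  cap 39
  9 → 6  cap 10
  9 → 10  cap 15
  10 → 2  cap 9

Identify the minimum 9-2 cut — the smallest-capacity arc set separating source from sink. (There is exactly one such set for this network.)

Min-cut arcs: {(7,2), (8,4), (8,6), (9,6), (10,2)} (total capacity 34)

augment #1: 9→6→2 push 10
augment #2: 9→10→2 push 9
augment #3: 9→5→7→2 push 1
augment #4: 9→1→3→8→6→2 push 11
augment #5: 9→1→3→8→4→6→2 push 3
max flow = 34; residual-reachable set from 9 gives S-side
cut edges (S→T): {(7,2), (8,4), (8,6), (9,6), (10,2)} total cap 34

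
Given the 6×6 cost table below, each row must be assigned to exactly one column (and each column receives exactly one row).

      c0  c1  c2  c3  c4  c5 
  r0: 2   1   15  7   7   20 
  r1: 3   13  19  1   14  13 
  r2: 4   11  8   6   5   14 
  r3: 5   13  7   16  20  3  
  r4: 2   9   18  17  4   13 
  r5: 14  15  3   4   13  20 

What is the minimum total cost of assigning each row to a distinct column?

Minimum assignment cost: 15

optimal assignment: row0→col1 (cost 1), row1→col3 (cost 1), row2→col4 (cost 5), row3→col5 (cost 3), row4→col0 (cost 2), row5→col2 (cost 3)
total = 1 + 1 + 5 + 3 + 2 + 3 = 15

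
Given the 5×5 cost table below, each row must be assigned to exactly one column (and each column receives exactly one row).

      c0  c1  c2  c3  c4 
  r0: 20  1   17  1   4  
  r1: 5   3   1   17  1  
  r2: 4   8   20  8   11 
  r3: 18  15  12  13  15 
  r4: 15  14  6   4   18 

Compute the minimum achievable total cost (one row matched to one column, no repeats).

Minimum assignment cost: 22

optimal assignment: row0→col1 (cost 1), row1→col4 (cost 1), row2→col0 (cost 4), row3→col2 (cost 12), row4→col3 (cost 4)
total = 1 + 1 + 4 + 12 + 4 = 22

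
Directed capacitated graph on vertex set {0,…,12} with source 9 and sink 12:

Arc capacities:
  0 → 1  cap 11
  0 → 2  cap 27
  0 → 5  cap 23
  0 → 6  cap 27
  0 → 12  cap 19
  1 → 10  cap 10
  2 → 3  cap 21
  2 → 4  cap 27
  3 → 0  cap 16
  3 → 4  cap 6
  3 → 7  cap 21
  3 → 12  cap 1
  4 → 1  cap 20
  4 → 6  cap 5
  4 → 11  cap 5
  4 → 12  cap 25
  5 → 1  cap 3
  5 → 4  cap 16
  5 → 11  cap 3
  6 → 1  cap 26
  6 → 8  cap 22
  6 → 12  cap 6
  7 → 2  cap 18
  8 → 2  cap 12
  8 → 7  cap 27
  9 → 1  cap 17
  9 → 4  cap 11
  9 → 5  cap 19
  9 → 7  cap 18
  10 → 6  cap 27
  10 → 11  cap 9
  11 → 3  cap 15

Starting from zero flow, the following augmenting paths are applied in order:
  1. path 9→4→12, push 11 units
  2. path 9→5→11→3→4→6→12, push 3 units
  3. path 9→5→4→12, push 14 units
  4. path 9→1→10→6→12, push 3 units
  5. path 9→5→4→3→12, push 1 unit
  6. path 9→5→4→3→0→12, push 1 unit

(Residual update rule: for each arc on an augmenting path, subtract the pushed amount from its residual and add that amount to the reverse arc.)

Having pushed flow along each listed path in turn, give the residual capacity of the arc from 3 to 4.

after path 1 (9→4→12, push 11): res(3,4)=6
after path 2 (9→5→11→3→4→6→12, push 3): res(3,4)=3
after path 3 (9→5→4→12, push 14): res(3,4)=3
after path 4 (9→1→10→6→12, push 3): res(3,4)=3
after path 5 (9→5→4→3→12, push 1): res(3,4)=4
after path 6 (9→5→4→3→0→12, push 1): res(3,4)=5

Residual capacity of (3,4): 5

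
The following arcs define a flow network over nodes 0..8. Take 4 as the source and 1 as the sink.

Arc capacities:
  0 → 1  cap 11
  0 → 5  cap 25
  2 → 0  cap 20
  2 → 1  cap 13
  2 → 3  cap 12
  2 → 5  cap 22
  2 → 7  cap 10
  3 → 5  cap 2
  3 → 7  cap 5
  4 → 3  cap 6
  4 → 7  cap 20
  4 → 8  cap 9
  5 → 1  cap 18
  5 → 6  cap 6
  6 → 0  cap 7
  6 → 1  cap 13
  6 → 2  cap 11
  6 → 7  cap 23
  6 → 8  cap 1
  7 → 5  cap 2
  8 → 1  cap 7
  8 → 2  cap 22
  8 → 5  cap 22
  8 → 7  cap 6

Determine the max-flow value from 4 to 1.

Maximum flow value: 13

augment #1: 4→8→1 bottleneck 7, total now 7
augment #2: 4→3→5→1 bottleneck 2, total now 9
augment #3: 4→7→5→1 bottleneck 2, total now 11
augment #4: 4→8→2→1 bottleneck 2, total now 13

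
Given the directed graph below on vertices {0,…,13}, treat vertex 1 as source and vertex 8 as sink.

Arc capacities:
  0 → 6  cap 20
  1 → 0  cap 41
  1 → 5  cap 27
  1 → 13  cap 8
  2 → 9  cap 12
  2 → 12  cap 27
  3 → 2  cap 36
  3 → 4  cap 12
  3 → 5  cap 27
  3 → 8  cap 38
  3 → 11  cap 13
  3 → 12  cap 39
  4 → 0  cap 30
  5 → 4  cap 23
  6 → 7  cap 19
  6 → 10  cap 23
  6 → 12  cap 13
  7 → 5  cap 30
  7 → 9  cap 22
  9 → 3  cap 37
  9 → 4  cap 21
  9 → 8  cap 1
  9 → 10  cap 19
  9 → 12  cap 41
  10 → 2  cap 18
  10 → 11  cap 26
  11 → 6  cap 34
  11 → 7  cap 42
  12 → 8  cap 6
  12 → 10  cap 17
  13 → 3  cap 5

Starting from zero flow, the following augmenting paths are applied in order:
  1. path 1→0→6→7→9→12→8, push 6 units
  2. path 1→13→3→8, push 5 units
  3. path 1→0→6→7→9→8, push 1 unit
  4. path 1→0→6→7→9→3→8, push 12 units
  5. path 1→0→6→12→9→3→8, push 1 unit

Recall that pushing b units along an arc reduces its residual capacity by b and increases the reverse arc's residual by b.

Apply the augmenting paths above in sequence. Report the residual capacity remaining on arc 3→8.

after path 1 (1→0→6→7→9→12→8, push 6): res(3,8)=38
after path 2 (1→13→3→8, push 5): res(3,8)=33
after path 3 (1→0→6→7→9→8, push 1): res(3,8)=33
after path 4 (1→0→6→7→9→3→8, push 12): res(3,8)=21
after path 5 (1→0→6→12→9→3→8, push 1): res(3,8)=20

Residual capacity of (3,8): 20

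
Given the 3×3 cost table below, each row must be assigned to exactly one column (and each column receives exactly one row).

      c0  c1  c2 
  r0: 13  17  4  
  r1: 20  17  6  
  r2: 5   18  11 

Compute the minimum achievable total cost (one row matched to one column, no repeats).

Minimum assignment cost: 26

optimal assignment: row0→col2 (cost 4), row1→col1 (cost 17), row2→col0 (cost 5)
total = 4 + 17 + 5 = 26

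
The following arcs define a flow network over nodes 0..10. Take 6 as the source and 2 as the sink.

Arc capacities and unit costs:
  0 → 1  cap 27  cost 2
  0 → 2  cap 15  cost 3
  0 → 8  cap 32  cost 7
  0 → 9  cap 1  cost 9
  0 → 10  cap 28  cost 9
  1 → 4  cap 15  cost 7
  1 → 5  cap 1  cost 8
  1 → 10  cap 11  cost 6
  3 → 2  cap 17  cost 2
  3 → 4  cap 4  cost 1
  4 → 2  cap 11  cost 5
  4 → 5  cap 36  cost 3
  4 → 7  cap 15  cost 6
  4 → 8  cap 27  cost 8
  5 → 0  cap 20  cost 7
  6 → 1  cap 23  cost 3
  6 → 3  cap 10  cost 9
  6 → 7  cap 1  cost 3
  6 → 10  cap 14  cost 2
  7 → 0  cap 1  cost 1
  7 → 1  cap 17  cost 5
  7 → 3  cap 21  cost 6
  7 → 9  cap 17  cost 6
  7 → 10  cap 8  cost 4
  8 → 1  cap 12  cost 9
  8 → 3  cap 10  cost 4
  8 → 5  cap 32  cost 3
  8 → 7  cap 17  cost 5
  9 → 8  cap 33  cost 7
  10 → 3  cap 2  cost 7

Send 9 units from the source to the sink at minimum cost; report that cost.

Minimum cost for 9 units: 95

shortest-cost path #1: 6→7→0→2 push 1 @ unit cost 7 (adds 7)
shortest-cost path #2: 6→3→2 push 8 @ unit cost 11 (adds 88)
total cost = 95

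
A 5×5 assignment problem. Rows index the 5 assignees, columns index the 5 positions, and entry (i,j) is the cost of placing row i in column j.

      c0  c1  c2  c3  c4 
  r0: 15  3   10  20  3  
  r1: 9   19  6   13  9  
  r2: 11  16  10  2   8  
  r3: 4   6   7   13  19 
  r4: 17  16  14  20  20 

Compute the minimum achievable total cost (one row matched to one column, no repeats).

Minimum assignment cost: 31

optimal assignment: row0→col4 (cost 3), row1→col2 (cost 6), row2→col3 (cost 2), row3→col0 (cost 4), row4→col1 (cost 16)
total = 3 + 6 + 2 + 4 + 16 = 31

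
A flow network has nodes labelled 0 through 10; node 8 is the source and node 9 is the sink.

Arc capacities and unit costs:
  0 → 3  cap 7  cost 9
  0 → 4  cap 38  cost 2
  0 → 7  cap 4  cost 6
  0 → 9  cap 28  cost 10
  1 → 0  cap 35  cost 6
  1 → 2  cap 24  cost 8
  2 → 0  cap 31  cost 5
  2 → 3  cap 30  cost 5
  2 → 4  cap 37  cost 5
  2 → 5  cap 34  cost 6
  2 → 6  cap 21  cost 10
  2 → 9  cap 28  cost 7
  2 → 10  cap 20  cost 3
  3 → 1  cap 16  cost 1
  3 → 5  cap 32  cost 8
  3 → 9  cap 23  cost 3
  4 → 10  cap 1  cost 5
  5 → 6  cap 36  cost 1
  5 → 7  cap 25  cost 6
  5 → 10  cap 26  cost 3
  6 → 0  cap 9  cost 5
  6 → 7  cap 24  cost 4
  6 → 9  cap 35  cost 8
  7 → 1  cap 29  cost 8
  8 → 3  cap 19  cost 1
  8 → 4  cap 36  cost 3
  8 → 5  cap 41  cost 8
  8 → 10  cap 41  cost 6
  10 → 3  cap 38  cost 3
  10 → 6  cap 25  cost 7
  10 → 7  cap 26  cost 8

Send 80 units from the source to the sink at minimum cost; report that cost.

shortest-cost path #1: 8→3→9 push 19 @ unit cost 4 (adds 76)
shortest-cost path #2: 8→10→3→9 push 4 @ unit cost 12 (adds 48)
shortest-cost path #3: 8→5→6→9 push 35 @ unit cost 17 (adds 595)
shortest-cost path #4: 8→5→6→0→9 push 1 @ unit cost 24 (adds 24)
shortest-cost path #5: 8→10→3→1→2→9 push 16 @ unit cost 25 (adds 400)
shortest-cost path #6: 8→10→6→0→9 push 5 @ unit cost 28 (adds 140)
total cost = 1283

Minimum cost for 80 units: 1283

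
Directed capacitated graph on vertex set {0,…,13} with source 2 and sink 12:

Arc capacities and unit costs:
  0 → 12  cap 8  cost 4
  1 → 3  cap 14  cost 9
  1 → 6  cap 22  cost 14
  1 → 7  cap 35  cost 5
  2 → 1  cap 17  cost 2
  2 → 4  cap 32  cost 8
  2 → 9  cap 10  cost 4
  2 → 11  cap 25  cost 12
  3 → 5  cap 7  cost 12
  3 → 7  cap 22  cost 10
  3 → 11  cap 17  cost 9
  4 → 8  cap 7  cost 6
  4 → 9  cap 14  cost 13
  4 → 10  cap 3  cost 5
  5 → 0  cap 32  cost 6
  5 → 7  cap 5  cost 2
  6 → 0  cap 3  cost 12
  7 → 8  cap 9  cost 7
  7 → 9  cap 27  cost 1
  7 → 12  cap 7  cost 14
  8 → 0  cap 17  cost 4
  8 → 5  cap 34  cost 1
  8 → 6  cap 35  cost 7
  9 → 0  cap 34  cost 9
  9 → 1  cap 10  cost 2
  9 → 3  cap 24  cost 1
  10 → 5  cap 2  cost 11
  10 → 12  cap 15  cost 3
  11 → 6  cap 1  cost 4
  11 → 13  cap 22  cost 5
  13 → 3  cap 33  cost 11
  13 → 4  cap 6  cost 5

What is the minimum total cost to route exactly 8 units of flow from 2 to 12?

shortest-cost path #1: 2→4→10→12 push 3 @ unit cost 16 (adds 48)
shortest-cost path #2: 2→9→0→12 push 5 @ unit cost 17 (adds 85)
total cost = 133

Minimum cost for 8 units: 133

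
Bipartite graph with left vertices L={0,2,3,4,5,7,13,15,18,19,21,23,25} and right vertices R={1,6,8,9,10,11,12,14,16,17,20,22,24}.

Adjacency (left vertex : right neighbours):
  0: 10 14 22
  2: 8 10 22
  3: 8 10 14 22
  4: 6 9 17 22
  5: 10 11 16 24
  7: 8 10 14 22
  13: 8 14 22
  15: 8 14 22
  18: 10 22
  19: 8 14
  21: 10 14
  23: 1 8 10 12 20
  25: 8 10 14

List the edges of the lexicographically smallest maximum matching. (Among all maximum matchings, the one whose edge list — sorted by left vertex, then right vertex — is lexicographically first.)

Lex-smallest maximum matching: {(0,10), (2,8), (3,14), (4,6), (5,11), (7,22), (23,1)}

|M| = 7 (so the lex-smallest maximum matching has 7 edges)
process left vertices in ascending order; for each, take the smallest-labelled available neighbour that still permits 7 edges overall, or leave it unmatched if none does
lex-smallest matching: {0-10, 2-8, 3-14, 4-6, 5-11, 7-22, 23-1}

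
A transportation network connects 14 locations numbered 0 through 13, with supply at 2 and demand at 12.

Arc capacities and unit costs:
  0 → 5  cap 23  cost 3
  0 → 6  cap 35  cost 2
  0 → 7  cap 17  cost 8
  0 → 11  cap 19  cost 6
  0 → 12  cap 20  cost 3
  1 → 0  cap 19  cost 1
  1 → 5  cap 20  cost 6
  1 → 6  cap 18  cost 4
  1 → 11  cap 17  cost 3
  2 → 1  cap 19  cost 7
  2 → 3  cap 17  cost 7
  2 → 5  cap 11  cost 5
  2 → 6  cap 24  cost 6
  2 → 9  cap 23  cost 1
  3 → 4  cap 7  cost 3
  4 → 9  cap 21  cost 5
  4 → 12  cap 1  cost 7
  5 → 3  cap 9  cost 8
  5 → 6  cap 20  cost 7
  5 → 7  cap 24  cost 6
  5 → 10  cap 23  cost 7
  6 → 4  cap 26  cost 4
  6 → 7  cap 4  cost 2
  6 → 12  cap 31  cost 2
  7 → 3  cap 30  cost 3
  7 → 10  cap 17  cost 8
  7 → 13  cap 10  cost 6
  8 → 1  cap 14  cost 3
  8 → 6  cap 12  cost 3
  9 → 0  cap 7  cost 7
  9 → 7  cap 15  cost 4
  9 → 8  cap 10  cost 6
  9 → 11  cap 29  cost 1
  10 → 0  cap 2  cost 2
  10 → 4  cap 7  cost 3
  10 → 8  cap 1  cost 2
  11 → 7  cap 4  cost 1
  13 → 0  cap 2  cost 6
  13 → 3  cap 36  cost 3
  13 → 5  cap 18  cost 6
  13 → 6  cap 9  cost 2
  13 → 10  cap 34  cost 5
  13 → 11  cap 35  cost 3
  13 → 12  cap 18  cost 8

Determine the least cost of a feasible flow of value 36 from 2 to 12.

Minimum cost for 36 units: 324

shortest-cost path #1: 2→6→12 push 24 @ unit cost 8 (adds 192)
shortest-cost path #2: 2→9→0→12 push 7 @ unit cost 11 (adds 77)
shortest-cost path #3: 2→1→0→12 push 5 @ unit cost 11 (adds 55)
total cost = 324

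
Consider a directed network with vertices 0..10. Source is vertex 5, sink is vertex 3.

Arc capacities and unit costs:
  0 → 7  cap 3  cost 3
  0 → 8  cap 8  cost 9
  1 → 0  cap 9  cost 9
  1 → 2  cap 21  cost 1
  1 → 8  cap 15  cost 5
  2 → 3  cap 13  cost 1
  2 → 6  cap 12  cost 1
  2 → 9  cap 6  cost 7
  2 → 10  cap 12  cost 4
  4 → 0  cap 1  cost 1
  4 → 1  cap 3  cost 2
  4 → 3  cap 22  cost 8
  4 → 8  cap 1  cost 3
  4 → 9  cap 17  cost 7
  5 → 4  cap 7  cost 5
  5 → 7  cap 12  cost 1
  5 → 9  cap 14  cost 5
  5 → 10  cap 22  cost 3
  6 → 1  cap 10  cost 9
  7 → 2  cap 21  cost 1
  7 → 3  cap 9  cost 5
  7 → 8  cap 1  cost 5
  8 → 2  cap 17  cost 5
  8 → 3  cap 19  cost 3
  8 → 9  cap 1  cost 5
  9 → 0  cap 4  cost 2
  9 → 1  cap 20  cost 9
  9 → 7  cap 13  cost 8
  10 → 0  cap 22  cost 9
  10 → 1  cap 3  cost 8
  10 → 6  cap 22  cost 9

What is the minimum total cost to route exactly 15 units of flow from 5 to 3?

Minimum cost for 15 units: 68

shortest-cost path #1: 5→7→2→3 push 12 @ unit cost 3 (adds 36)
shortest-cost path #2: 5→4→1→2→3 push 1 @ unit cost 9 (adds 9)
shortest-cost path #3: 5→4→8→3 push 1 @ unit cost 11 (adds 11)
shortest-cost path #4: 5→4→1→2→7→3 push 1 @ unit cost 12 (adds 12)
total cost = 68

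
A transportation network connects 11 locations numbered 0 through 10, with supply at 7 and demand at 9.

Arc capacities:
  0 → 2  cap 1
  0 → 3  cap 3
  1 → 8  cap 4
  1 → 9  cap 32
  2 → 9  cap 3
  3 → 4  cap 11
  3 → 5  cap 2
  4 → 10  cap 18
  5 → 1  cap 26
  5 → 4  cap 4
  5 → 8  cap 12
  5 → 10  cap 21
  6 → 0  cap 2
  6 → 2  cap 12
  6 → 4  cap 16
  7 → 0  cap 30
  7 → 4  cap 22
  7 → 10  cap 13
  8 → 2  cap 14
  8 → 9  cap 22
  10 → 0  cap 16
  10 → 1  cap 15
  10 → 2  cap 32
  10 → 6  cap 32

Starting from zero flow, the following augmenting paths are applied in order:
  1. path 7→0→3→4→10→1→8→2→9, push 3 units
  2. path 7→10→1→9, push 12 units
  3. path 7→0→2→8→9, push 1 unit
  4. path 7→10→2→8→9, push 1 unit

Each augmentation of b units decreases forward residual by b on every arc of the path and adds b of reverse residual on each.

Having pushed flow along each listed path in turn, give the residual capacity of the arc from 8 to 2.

Residual capacity of (8,2): 13

after path 1 (7→0→3→4→10→1→8→2→9, push 3): res(8,2)=11
after path 2 (7→10→1→9, push 12): res(8,2)=11
after path 3 (7→0→2→8→9, push 1): res(8,2)=12
after path 4 (7→10→2→8→9, push 1): res(8,2)=13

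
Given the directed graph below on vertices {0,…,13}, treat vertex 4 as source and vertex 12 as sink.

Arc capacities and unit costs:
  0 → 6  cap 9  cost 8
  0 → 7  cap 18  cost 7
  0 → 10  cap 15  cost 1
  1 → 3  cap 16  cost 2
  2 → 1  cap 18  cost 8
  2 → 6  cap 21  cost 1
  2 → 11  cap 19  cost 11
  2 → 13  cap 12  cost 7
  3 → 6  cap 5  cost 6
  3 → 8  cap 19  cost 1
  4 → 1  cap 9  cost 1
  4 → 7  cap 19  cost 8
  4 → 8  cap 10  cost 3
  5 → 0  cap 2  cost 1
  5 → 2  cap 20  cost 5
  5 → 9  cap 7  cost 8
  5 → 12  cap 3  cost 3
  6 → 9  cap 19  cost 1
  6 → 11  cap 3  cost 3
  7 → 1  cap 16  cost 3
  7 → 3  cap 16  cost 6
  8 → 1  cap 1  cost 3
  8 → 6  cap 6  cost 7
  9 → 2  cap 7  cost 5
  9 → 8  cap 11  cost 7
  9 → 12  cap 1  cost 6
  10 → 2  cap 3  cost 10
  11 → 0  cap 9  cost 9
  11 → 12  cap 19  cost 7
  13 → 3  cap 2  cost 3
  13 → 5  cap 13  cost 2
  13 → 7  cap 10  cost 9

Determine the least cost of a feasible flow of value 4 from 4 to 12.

Minimum cost for 4 units: 73

shortest-cost path #1: 4→1→3→6→9→12 push 1 @ unit cost 16 (adds 16)
shortest-cost path #2: 4→1→3→6→11→12 push 3 @ unit cost 19 (adds 57)
total cost = 73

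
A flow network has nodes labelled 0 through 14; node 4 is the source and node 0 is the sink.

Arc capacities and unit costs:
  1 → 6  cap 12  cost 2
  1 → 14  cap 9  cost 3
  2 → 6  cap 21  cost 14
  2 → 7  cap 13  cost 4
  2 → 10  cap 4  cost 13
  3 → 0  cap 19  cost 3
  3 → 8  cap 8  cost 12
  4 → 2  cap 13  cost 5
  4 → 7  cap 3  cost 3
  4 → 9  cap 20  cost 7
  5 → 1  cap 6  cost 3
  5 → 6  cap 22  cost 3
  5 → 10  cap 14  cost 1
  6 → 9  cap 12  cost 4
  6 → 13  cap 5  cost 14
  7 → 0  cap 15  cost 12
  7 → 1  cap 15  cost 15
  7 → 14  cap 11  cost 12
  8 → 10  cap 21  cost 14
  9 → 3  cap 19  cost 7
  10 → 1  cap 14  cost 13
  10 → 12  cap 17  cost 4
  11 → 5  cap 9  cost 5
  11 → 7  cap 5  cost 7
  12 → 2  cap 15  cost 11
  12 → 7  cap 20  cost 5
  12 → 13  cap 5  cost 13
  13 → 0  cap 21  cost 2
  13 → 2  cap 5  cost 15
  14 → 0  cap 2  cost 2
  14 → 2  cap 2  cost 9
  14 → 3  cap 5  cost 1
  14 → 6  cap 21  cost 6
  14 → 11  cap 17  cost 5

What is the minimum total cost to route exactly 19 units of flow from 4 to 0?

Minimum cost for 19 units: 317

shortest-cost path #1: 4→7→0 push 3 @ unit cost 15 (adds 45)
shortest-cost path #2: 4→9→3→0 push 16 @ unit cost 17 (adds 272)
total cost = 317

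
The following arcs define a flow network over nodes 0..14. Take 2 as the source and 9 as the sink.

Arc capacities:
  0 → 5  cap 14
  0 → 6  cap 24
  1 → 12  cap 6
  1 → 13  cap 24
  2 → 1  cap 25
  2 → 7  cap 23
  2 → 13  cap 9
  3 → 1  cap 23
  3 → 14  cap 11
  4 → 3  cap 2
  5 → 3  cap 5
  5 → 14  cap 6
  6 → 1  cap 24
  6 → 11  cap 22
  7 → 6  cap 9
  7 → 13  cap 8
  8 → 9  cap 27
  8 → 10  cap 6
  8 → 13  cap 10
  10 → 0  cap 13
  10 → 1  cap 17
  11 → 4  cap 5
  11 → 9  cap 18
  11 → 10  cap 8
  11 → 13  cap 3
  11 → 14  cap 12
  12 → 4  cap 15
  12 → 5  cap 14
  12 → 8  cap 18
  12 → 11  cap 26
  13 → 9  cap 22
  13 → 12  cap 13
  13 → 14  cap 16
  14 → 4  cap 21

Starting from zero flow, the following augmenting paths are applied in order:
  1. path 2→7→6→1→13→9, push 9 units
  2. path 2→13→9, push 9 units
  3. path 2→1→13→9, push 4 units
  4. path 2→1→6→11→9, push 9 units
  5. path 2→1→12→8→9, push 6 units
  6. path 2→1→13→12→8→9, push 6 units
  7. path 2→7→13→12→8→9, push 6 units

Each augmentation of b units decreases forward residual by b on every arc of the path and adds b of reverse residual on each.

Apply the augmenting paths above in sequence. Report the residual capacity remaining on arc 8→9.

after path 1 (2→7→6→1→13→9, push 9): res(8,9)=27
after path 2 (2→13→9, push 9): res(8,9)=27
after path 3 (2→1→13→9, push 4): res(8,9)=27
after path 4 (2→1→6→11→9, push 9): res(8,9)=27
after path 5 (2→1→12→8→9, push 6): res(8,9)=21
after path 6 (2→1→13→12→8→9, push 6): res(8,9)=15
after path 7 (2→7→13→12→8→9, push 6): res(8,9)=9

Residual capacity of (8,9): 9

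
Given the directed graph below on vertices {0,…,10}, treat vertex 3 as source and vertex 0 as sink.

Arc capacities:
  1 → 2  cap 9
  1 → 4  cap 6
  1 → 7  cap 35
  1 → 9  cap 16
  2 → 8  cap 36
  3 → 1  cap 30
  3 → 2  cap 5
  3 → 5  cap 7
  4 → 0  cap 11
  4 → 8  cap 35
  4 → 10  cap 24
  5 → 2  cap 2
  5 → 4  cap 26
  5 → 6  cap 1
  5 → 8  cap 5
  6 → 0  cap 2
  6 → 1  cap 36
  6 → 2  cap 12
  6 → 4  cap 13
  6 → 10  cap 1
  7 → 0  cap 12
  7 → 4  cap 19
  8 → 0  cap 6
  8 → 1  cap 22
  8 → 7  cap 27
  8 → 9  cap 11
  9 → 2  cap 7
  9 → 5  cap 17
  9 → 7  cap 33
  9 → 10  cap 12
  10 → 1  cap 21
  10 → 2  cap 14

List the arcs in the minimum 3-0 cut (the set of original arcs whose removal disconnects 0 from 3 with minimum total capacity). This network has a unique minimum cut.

augment #1: 3→1→4→0 push 6
augment #2: 3→1→7→0 push 12
augment #3: 3→2→8→0 push 5
augment #4: 3→5→4→0 push 5
augment #5: 3→5→6→0 push 1
augment #6: 3→5→8→0 push 1
max flow = 30; residual-reachable set from 3 gives S-side
cut edges (S→T): {(4,0), (5,6), (7,0), (8,0)} total cap 30

Min-cut arcs: {(4,0), (5,6), (7,0), (8,0)} (total capacity 30)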